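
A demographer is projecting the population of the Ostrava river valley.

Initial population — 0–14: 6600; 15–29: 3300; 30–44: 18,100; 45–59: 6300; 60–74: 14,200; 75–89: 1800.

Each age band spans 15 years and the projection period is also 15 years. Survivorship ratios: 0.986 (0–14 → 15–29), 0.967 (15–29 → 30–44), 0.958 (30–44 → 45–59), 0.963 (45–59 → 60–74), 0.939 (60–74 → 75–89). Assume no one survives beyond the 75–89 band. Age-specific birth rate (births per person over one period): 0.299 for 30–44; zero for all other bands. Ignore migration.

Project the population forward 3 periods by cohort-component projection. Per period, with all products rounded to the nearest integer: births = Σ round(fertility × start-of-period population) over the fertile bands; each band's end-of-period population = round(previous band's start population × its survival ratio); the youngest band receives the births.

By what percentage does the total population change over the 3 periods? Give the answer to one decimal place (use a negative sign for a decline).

Let group 1 be 0–14 through group 6 = 75–89.
[period 1]
Births: 18100 * 0.299 = 5412
Group 2: 6600 * 0.986 = 6508
Group 3: 3300 * 0.967 = 3191
Group 4: 18100 * 0.958 = 17340
Group 5: 6300 * 0.963 = 6067
Group 6: 14200 * 0.939 = 13334
End of period: [5412, 6508, 3191, 17340, 6067, 13334]
[period 2]
Births: 3191 * 0.299 = 954
Group 2: 5412 * 0.986 = 5336
Group 3: 6508 * 0.967 = 6293
Group 4: 3191 * 0.958 = 3057
Group 5: 17340 * 0.963 = 16698
Group 6: 6067 * 0.939 = 5697
End of period: [954, 5336, 6293, 3057, 16698, 5697]
[period 3]
Births: 6293 * 0.299 = 1882
Group 2: 954 * 0.986 = 941
Group 3: 5336 * 0.967 = 5160
Group 4: 6293 * 0.958 = 6029
Group 5: 3057 * 0.963 = 2944
Group 6: 16698 * 0.939 = 15679
End of period: [1882, 941, 5160, 6029, 2944, 15679]
Total: 50300 → 32635; change = -17665; percentage change = -35.1%

-35.1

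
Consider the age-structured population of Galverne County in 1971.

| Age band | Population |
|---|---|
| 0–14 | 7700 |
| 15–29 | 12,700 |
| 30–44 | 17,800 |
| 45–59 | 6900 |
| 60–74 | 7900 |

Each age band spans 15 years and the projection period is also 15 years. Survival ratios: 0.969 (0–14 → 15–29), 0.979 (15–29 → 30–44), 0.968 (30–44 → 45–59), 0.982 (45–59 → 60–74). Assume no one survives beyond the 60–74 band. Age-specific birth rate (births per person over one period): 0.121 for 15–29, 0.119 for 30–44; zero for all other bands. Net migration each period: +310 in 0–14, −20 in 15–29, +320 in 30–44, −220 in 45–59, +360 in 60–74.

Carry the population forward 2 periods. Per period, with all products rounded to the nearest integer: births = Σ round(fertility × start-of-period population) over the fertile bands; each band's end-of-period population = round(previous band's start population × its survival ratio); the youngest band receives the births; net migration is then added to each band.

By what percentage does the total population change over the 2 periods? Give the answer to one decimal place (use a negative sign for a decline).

-18.2

Let band 1 be 0–14 through band 5 = 60–74.
After projecting period 1:
Births: 12700 × 0.121 = 1537  |  17800 × 0.119 = 2118 → 3655
Band 2: 7700 × 0.969 = 7461
Band 3: 12700 × 0.979 = 12433
Band 4: 17800 × 0.968 = 17230
Band 5: 6900 × 0.982 = 6776
Net migration: Band 1 + 310 → 3965; Band 2 − 20 → 7441; Band 3 + 320 → 12753; Band 4 − 220 → 17010; Band 5 + 360 → 7136
End of period: [3965, 7441, 12753, 17010, 7136]
After projecting period 2:
Births: 7441 × 0.121 = 900  |  12753 × 0.119 = 1518 → 2418
Band 2: 3965 × 0.969 = 3842
Band 3: 7441 × 0.979 = 7285
Band 4: 12753 × 0.968 = 12345
Band 5: 17010 × 0.982 = 16704
Net migration: Band 1 + 310 → 2728; Band 2 − 20 → 3822; Band 3 + 320 → 7605; Band 4 − 220 → 12125; Band 5 + 360 → 17064
End of period: [2728, 3822, 7605, 12125, 17064]
Total: 53000 → 43344; change = -9656; percentage change = -18.2%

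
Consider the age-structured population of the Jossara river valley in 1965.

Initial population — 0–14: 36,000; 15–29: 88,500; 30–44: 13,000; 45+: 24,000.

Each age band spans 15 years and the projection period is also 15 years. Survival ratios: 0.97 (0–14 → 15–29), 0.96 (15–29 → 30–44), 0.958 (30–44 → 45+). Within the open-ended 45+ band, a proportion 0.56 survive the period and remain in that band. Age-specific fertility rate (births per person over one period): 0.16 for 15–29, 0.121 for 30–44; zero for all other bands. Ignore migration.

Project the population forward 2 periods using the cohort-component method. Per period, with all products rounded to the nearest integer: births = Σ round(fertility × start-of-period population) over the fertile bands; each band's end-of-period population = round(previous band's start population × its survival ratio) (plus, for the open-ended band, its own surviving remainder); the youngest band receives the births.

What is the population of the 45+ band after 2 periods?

95893

Period 1.
Births: 88500 × 0.16 = 14160 ; 13000 × 0.121 = 1573 → 15733
15–29: 36000 × 0.97 = 34920
30–44: 88500 × 0.96 = 84960
45+: 13000 × 0.958 + 24000 × 0.56 = 12454 + 13440 = 25894
End of period: [15733, 34920, 84960, 25894]
Period 2.
Births: 34920 × 0.16 = 5587 ; 84960 × 0.121 = 10280 → 15867
15–29: 15733 × 0.97 = 15261
30–44: 34920 × 0.96 = 33523
45+: 84960 × 0.958 + 25894 × 0.56 = 81392 + 14501 = 95893
End of period: [15867, 15261, 33523, 95893]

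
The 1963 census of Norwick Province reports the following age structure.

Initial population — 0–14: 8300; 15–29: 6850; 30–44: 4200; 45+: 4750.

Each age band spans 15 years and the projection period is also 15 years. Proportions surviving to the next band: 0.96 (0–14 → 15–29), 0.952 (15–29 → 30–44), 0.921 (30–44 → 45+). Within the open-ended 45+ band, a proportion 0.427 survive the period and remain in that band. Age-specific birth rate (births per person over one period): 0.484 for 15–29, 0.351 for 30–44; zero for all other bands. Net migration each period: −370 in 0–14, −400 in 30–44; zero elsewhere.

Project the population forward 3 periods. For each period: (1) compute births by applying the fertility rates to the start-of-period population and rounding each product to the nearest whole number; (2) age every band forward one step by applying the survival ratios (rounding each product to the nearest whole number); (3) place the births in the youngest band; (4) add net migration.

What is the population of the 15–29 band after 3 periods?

5410

— Period 1 —
Births: 6850 × 0.484 = 3315 ; 4200 × 0.351 = 1474 ⇒ total 4789
15–29: 8300 × 0.96 = 7968
30–44: 6850 × 0.952 = 6521
45+: 4200 × 0.921 + 4750 × 0.427 = 3868 + 2028 = 5896
Net migration: 0–14 − 370 → 4419; 30–44 − 400 → 6121
Giving 4419 / 7968 / 6121 / 5896.
— Period 2 —
Births: 7968 × 0.484 = 3857 ; 6121 × 0.351 = 2148 ⇒ total 6005
15–29: 4419 × 0.96 = 4242
30–44: 7968 × 0.952 = 7586
45+: 6121 × 0.921 + 5896 × 0.427 = 5637 + 2518 = 8155
Net migration: 0–14 − 370 → 5635; 30–44 − 400 → 7186
Giving 5635 / 4242 / 7186 / 8155.
— Period 3 —
Births: 4242 × 0.484 = 2053 ; 7186 × 0.351 = 2522 ⇒ total 4575
15–29: 5635 × 0.96 = 5410
30–44: 4242 × 0.952 = 4038
45+: 7186 × 0.921 + 8155 × 0.427 = 6618 + 3482 = 10100
Net migration: 0–14 − 370 → 4205; 30–44 − 400 → 3638
Giving 4205 / 5410 / 3638 / 10100.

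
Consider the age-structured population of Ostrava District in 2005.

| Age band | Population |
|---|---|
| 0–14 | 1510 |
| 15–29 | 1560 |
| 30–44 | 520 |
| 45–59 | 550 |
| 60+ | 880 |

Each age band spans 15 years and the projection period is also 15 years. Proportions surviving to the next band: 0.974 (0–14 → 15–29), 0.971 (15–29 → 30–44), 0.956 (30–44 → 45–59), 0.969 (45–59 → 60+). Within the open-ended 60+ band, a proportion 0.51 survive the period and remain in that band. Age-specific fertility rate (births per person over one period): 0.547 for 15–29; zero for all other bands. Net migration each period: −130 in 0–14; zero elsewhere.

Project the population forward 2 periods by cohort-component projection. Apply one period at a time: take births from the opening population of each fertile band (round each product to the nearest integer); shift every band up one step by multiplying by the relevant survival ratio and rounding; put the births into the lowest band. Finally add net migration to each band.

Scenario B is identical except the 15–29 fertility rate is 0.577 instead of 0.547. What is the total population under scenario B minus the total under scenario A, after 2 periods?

90

Call the groups 1 to 5, youngest first.
Period 1:
Births: 1560 × 0.547 = 853
Group 2: 1510 × 0.974 = 1471
Group 3: 1560 × 0.971 = 1515
Group 4: 520 × 0.956 = 497
Group 5: 550 × 0.969 + 880 × 0.51 = 533 + 449 = 982
Net migration: Group 1 − 130 → 723
End of period: [723, 1471, 1515, 497, 982]
Period 2:
Births: 1471 × 0.547 = 805
Group 2: 723 × 0.974 = 704
Group 3: 1471 × 0.971 = 1428
Group 4: 1515 × 0.956 = 1448
Group 5: 497 × 0.969 + 982 × 0.51 = 482 + 501 = 983
Net migration: Group 1 − 130 → 675
End of period: [675, 704, 1428, 1448, 983]
Scenario A total after 2 periods: 5238
Scenario B projection —
Period 1:
Births: 1560 × 0.577 = 900
Group 2: 1510 × 0.974 = 1471
Group 3: 1560 × 0.971 = 1515
Group 4: 520 × 0.956 = 497
Group 5: 550 × 0.969 + 880 × 0.51 = 533 + 449 = 982
Net migration: Group 1 − 130 → 770
End of period: [770, 1471, 1515, 497, 982]
Period 2:
Births: 1471 × 0.577 = 849
Group 2: 770 × 0.974 = 750
Group 3: 1471 × 0.971 = 1428
Group 4: 1515 × 0.956 = 1448
Group 5: 497 × 0.969 + 982 × 0.51 = 482 + 501 = 983
Net migration: Group 1 − 130 → 719
End of period: [719, 750, 1428, 1448, 983]
Scenario B total after 2 periods: 5328
Difference B − A = 5328 − 5238 = 90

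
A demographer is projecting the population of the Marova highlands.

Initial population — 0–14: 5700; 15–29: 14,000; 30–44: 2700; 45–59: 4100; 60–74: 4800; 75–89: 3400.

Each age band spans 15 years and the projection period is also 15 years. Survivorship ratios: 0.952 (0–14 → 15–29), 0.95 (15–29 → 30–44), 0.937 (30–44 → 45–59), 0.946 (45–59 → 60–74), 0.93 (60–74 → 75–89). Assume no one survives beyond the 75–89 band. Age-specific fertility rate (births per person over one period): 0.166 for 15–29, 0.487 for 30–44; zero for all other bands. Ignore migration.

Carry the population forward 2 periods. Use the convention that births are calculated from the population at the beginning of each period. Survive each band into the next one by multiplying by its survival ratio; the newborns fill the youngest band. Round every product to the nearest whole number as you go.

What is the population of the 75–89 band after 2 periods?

(Bands numbered youngest = 1 to oldest = 6.)
[period 1]
Births: 14000 × 0.166 = 2324 ; 2700 × 0.487 = 1315 → 3639
Band 2: 5700 × 0.952 = 5426
Band 3: 14000 × 0.95 = 13300
Band 4: 2700 × 0.937 = 2530
Band 5: 4100 × 0.946 = 3879
Band 6: 4800 × 0.93 = 4464
End of period: [3639, 5426, 13300, 2530, 3879, 4464]
[period 2]
Births: 5426 × 0.166 = 901 ; 13300 × 0.487 = 6477 → 7378
Band 2: 3639 × 0.952 = 3464
Band 3: 5426 × 0.95 = 5155
Band 4: 13300 × 0.937 = 12462
Band 5: 2530 × 0.946 = 2393
Band 6: 3879 × 0.93 = 3607
End of period: [7378, 3464, 5155, 12462, 2393, 3607]

3607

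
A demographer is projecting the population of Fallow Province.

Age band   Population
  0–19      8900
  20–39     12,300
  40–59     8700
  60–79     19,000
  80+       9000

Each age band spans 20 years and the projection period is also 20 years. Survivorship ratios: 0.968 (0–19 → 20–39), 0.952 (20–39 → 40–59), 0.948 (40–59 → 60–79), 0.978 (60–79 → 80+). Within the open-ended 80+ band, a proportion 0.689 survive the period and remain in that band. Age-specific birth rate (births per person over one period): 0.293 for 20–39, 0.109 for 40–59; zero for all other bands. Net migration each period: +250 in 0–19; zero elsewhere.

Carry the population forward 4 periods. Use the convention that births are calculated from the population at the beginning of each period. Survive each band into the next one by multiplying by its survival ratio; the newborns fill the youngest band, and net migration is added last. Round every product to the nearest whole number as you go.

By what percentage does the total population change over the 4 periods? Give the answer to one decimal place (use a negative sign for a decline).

Period 1:
Births: 12300 × 0.293 = 3604 ; 8700 × 0.109 = 948 ⇒ total 4552
20–39: 8900 × 0.968 = 8615
40–59: 12300 × 0.952 = 11710
60–79: 8700 × 0.948 = 8248
80+: 19000 × 0.978 + 9000 × 0.689 = 18582 + 6201 = 24783
Net migration: 0–19 + 250 → 4802
End of period: [4802, 8615, 11710, 8248, 24783]
Period 2:
Births: 8615 × 0.293 = 2524 ; 11710 × 0.109 = 1276 ⇒ total 3800
20–39: 4802 × 0.968 = 4648
40–59: 8615 × 0.952 = 8201
60–79: 11710 × 0.948 = 11101
80+: 8248 × 0.978 + 24783 × 0.689 = 8067 + 17075 = 25142
Net migration: 0–19 + 250 → 4050
End of period: [4050, 4648, 8201, 11101, 25142]
Period 3:
Births: 4648 × 0.293 = 1362 ; 8201 × 0.109 = 894 ⇒ total 2256
20–39: 4050 × 0.968 = 3920
40–59: 4648 × 0.952 = 4425
60–79: 8201 × 0.948 = 7775
80+: 11101 × 0.978 + 25142 × 0.689 = 10857 + 17323 = 28180
Net migration: 0–19 + 250 → 2506
End of period: [2506, 3920, 4425, 7775, 28180]
Period 4:
Births: 3920 × 0.293 = 1149 ; 4425 × 0.109 = 482 ⇒ total 1631
20–39: 2506 × 0.968 = 2426
40–59: 3920 × 0.952 = 3732
60–79: 4425 × 0.948 = 4195
80+: 7775 × 0.978 + 28180 × 0.689 = 7604 + 19416 = 27020
Net migration: 0–19 + 250 → 1881
End of period: [1881, 2426, 3732, 4195, 27020]
Total: 57900 → 39254; change = -18646; percentage change = -32.2%

-32.2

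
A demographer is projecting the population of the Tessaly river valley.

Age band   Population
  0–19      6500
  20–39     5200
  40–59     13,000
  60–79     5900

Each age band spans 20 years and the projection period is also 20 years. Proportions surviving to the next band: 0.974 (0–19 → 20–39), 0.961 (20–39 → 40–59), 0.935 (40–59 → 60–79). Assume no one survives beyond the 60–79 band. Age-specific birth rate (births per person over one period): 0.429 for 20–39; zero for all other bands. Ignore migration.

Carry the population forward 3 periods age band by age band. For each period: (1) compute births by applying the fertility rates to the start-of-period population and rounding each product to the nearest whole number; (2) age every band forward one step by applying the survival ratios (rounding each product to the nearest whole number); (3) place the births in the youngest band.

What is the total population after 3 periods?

11354

(Bands numbered youngest = 1 to oldest = 4.)
Period 1:
Births: 5200 × 0.429 = 2231
Band 2: 6500 × 0.974 = 6331
Band 3: 5200 × 0.961 = 4997
Band 4: 13000 × 0.935 = 12155
Giving 2231 / 6331 / 4997 / 12155.
Period 2:
Births: 6331 × 0.429 = 2716
Band 2: 2231 × 0.974 = 2173
Band 3: 6331 × 0.961 = 6084
Band 4: 4997 × 0.935 = 4672
Giving 2716 / 2173 / 6084 / 4672.
Period 3:
Births: 2173 × 0.429 = 932
Band 2: 2716 × 0.974 = 2645
Band 3: 2173 × 0.961 = 2088
Band 4: 6084 × 0.935 = 5689
Giving 932 / 2645 / 2088 / 5689.
Total after period 3: 932 + 2645 + 2088 + 5689 = 11354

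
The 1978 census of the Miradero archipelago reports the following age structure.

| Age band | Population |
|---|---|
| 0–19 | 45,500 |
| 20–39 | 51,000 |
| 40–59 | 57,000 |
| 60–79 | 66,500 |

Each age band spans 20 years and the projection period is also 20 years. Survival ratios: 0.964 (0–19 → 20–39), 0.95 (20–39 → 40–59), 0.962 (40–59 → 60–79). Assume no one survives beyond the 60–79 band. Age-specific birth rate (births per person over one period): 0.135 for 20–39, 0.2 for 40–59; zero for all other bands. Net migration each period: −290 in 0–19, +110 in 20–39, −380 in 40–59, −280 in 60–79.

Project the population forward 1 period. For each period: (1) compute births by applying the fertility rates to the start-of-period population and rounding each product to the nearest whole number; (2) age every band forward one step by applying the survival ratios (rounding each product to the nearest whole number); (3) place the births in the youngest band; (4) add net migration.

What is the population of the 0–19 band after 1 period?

17995

Period 1:
Births: 51000 × 0.135 = 6885, 57000 × 0.2 = 11400 — total 18285
20–39: 45500 × 0.964 = 43862
40–59: 51000 × 0.95 = 48450
60–79: 57000 × 0.962 = 54834
Net migration: 0–19 − 290 → 17995; 20–39 + 110 → 43972; 40–59 − 380 → 48070; 60–79 − 280 → 54554
Population now: 0–19=17995, 20–39=43972, 40–59=48070, 60–79=54554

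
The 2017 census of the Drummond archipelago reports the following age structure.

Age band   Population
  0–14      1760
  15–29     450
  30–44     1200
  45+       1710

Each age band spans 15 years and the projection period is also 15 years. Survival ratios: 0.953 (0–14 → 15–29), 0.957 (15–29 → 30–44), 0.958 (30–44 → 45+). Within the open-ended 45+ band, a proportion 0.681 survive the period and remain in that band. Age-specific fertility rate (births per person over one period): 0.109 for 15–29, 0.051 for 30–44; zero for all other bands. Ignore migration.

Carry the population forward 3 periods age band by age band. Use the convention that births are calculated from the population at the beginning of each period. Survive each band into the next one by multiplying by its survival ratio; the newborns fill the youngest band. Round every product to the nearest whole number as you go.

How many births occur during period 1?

After projecting period 1:
Births: 450 × 0.109 = 49, 1200 × 0.051 = 61 → total 110
15–29: 1760 × 0.953 = 1677
30–44: 450 × 0.957 = 431
45+: 1200 × 0.958 + 1710 × 0.681 = 1150 + 1165 = 2315
Giving 110 / 1677 / 431 / 2315.

110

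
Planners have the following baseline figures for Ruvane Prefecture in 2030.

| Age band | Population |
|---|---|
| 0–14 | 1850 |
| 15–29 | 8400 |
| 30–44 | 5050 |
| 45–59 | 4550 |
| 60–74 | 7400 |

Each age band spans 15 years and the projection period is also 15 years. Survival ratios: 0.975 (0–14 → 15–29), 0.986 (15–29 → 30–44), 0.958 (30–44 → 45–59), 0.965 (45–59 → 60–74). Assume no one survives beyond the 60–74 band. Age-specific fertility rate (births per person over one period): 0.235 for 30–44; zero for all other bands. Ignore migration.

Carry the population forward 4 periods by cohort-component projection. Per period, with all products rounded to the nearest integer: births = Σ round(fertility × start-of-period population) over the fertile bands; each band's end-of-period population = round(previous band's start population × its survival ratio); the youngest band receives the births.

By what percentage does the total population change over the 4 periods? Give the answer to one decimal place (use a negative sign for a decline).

-80.6

After projecting period 1:
Births: 5050 × 0.235 = 1187
15–29: 1850 × 0.975 = 1804
30–44: 8400 × 0.986 = 8282
45–59: 5050 × 0.958 = 4838
60–74: 4550 × 0.965 = 4391
Giving 1187 / 1804 / 8282 / 4838 / 4391.
After projecting period 2:
Births: 8282 × 0.235 = 1946
15–29: 1187 × 0.975 = 1157
30–44: 1804 × 0.986 = 1779
45–59: 8282 × 0.958 = 7934
60–74: 4838 × 0.965 = 4669
Giving 1946 / 1157 / 1779 / 7934 / 4669.
After projecting period 3:
Births: 1779 × 0.235 = 418
15–29: 1946 × 0.975 = 1897
30–44: 1157 × 0.986 = 1141
45–59: 1779 × 0.958 = 1704
60–74: 7934 × 0.965 = 7656
Giving 418 / 1897 / 1141 / 1704 / 7656.
After projecting period 4:
Births: 1141 × 0.235 = 268
15–29: 418 × 0.975 = 408
30–44: 1897 × 0.986 = 1870
45–59: 1141 × 0.958 = 1093
60–74: 1704 × 0.965 = 1644
Giving 268 / 408 / 1870 / 1093 / 1644.
Total: 27250 → 5283; change = -21967; percentage change = -80.6%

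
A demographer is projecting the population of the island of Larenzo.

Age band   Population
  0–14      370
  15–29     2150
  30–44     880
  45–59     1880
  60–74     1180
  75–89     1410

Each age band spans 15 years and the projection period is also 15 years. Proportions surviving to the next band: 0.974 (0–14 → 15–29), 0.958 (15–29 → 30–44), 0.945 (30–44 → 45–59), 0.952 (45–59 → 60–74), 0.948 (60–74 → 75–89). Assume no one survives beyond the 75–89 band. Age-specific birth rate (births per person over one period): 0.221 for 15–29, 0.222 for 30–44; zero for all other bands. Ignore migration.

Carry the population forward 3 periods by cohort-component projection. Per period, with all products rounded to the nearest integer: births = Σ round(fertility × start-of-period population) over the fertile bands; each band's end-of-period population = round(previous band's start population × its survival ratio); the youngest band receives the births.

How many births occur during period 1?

— Period 1 —
Births: 2150 × 0.221 = 475, 880 × 0.222 = 195 — total 670
15–29: 370 × 0.974 = 360
30–44: 2150 × 0.958 = 2060
45–59: 880 × 0.945 = 832
60–74: 1880 × 0.952 = 1790
75–89: 1180 × 0.948 = 1119
Population now: 0–14=670, 15–29=360, 30–44=2060, 45–59=832, 60–74=1790, 75–89=1119

670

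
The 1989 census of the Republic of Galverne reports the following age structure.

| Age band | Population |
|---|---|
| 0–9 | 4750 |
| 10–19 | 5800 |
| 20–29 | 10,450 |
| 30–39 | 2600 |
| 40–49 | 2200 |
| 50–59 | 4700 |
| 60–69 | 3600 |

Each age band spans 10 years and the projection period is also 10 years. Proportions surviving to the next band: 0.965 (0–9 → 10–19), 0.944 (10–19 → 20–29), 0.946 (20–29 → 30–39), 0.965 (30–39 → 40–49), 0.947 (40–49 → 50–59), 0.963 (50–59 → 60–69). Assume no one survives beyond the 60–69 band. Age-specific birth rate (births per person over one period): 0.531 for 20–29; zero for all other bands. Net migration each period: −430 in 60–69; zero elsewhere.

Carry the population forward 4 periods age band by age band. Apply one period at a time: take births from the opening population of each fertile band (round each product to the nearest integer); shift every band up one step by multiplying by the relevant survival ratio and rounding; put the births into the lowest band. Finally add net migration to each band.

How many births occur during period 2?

Numbering the bands 1..7 from youngest to oldest:
— Period 1 —
Births: 10450 × 0.531 = 5549
Band 2: 4750 × 0.965 = 4584
Band 3: 5800 × 0.944 = 5475
Band 4: 10450 × 0.946 = 9886
Band 5: 2600 × 0.965 = 2509
Band 6: 2200 × 0.947 = 2083
Band 7: 4700 × 0.963 = 4526
Net migration: Band 7 − 430 → 4096
End of period: [5549, 4584, 5475, 9886, 2509, 2083, 4096]
— Period 2 —
Births: 5475 × 0.531 = 2907
Band 2: 5549 × 0.965 = 5355
Band 3: 4584 × 0.944 = 4327
Band 4: 5475 × 0.946 = 5179
Band 5: 9886 × 0.965 = 9540
Band 6: 2509 × 0.947 = 2376
Band 7: 2083 × 0.963 = 2006
Net migration: Band 7 − 430 → 1576
End of period: [2907, 5355, 4327, 5179, 9540, 2376, 1576]

2907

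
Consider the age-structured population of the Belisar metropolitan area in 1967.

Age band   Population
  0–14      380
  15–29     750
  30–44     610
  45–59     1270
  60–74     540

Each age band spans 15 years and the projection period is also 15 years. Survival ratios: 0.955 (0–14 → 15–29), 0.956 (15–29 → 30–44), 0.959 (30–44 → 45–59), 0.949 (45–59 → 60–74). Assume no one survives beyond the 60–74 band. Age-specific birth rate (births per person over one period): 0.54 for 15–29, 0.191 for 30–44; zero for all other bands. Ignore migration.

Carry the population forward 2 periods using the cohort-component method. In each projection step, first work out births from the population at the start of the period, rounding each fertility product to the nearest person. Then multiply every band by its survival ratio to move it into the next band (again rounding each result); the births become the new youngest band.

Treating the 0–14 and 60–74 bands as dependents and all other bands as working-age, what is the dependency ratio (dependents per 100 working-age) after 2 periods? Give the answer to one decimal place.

After projecting period 1:
Births: 750 × 0.54 = 405, 610 × 0.191 = 117 → 522
15–29: 380 × 0.955 = 363
30–44: 750 × 0.956 = 717
45–59: 610 × 0.959 = 585
60–74: 1270 × 0.949 = 1205
Giving 522 / 363 / 717 / 585 / 1205.
After projecting period 2:
Births: 363 × 0.54 = 196, 717 × 0.191 = 137 → 333
15–29: 522 × 0.955 = 499
30–44: 363 × 0.956 = 347
45–59: 717 × 0.959 = 688
60–74: 585 × 0.949 = 555
Giving 333 / 499 / 347 / 688 / 555.
Dependents (band 0–14 + band 60–74) = 333 + 555 = 888; working-age = 1534; ratio = 888/1534 × 100 = 57.9

57.9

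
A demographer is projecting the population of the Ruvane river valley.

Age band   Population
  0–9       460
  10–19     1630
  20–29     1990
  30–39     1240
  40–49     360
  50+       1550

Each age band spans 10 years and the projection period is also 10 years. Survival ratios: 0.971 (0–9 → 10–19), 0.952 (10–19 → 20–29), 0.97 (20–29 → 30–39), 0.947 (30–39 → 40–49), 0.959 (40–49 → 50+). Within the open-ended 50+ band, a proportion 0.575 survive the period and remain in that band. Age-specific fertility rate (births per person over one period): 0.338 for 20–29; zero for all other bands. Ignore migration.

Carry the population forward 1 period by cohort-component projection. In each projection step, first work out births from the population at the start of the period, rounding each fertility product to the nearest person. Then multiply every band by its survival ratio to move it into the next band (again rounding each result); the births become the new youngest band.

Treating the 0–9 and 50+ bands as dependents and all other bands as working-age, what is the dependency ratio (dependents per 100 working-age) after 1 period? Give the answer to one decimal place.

37.4

— Period 1 —
Births: 1990 * 0.338 = 673
10–19: 460 * 0.971 = 447
20–29: 1630 * 0.952 = 1552
30–39: 1990 * 0.97 = 1930
40–49: 1240 * 0.947 = 1174
50+: 360 * 0.959 + 1550 * 0.575 = 345 + 891 = 1236
End of period: [673, 447, 1552, 1930, 1174, 1236]
Dependents (band 0–9 + band 50+) = 673 + 1236 = 1909; working-age = 5103; ratio = 1909/5103 × 100 = 37.4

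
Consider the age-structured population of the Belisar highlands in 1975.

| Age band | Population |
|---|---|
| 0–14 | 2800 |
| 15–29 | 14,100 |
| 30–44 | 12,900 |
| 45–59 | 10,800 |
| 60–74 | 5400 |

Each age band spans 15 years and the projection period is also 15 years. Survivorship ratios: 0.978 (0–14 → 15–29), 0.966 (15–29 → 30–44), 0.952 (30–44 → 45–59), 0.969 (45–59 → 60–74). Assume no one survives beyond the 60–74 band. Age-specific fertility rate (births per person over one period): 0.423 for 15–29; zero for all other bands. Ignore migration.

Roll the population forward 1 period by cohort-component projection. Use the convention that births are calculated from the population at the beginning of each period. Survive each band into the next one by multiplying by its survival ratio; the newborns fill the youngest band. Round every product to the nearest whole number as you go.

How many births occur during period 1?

5964

— Period 1 —
Births: 14100 × 0.423 = 5964
15–29: 2800 × 0.978 = 2738
30–44: 14100 × 0.966 = 13621
45–59: 12900 × 0.952 = 12281
60–74: 10800 × 0.969 = 10465
Population now: 0–14=5964, 15–29=2738, 30–44=13621, 45–59=12281, 60–74=10465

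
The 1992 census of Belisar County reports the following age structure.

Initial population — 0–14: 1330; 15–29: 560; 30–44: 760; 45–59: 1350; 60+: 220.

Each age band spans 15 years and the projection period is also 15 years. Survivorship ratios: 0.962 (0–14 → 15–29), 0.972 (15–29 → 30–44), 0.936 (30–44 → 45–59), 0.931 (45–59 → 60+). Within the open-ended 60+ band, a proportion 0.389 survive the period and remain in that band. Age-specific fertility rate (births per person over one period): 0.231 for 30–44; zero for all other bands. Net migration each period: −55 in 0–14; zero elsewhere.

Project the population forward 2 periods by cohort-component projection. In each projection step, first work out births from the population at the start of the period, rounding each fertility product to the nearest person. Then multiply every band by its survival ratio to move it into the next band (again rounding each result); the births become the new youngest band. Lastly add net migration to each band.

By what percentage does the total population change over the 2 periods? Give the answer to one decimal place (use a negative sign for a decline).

Period 1:
Births: 760 * 0.231 = 176
15–29: 1330 * 0.962 = 1279
30–44: 560 * 0.972 = 544
45–59: 760 * 0.936 = 711
60+: 1350 * 0.931 + 220 * 0.389 = 1257 + 86 = 1343
Net migration: 0–14 − 55 → 121
Population now: 0–14=121, 15–29=1279, 30–44=544, 45–59=711, 60+=1343
Period 2:
Births: 544 * 0.231 = 126
15–29: 121 * 0.962 = 116
30–44: 1279 * 0.972 = 1243
45–59: 544 * 0.936 = 509
60+: 711 * 0.931 + 1343 * 0.389 = 662 + 522 = 1184
Net migration: 0–14 − 55 → 71
Population now: 0–14=71, 15–29=116, 30–44=1243, 45–59=509, 60+=1184
Total: 4220 → 3123; change = -1097; percentage change = -26.0%

-26.0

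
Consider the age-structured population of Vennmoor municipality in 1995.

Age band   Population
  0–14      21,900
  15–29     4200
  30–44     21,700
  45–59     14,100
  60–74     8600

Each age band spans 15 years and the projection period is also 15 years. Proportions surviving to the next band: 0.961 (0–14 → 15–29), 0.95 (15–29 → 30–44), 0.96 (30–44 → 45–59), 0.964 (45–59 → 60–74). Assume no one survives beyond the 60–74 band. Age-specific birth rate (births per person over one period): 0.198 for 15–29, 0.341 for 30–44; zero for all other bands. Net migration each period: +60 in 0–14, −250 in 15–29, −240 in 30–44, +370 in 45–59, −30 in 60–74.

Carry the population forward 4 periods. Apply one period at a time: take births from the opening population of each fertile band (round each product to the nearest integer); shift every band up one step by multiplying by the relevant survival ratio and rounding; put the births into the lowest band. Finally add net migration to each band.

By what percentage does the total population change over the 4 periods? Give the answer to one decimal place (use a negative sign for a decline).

-41.5

Period 1:
Births: 4200 × 0.198 = 832  |  21700 × 0.341 = 7400 → total 8232
15–29: 21900 × 0.961 = 21046
30–44: 4200 × 0.95 = 3990
45–59: 21700 × 0.96 = 20832
60–74: 14100 × 0.964 = 13592
Net migration: 0–14 + 60 → 8292; 15–29 − 250 → 20796; 30–44 − 240 → 3750; 45–59 + 370 → 21202; 60–74 − 30 → 13562
Population now: 0–14=8292, 15–29=20796, 30–44=3750, 45–59=21202, 60–74=13562
Period 2:
Births: 20796 × 0.198 = 4118  |  3750 × 0.341 = 1279 → total 5397
15–29: 8292 × 0.961 = 7969
30–44: 20796 × 0.95 = 19756
45–59: 3750 × 0.96 = 3600
60–74: 21202 × 0.964 = 20439
Net migration: 0–14 + 60 → 5457; 15–29 − 250 → 7719; 30–44 − 240 → 19516; 45–59 + 370 → 3970; 60–74 − 30 → 20409
Population now: 0–14=5457, 15–29=7719, 30–44=19516, 45–59=3970, 60–74=20409
Period 3:
Births: 7719 × 0.198 = 1528  |  19516 × 0.341 = 6655 → total 8183
15–29: 5457 × 0.961 = 5244
30–44: 7719 × 0.95 = 7333
45–59: 19516 × 0.96 = 18735
60–74: 3970 × 0.964 = 3827
Net migration: 0–14 + 60 → 8243; 15–29 − 250 → 4994; 30–44 − 240 → 7093; 45–59 + 370 → 19105; 60–74 − 30 → 3797
Population now: 0–14=8243, 15–29=4994, 30–44=7093, 45–59=19105, 60–74=3797
Period 4:
Births: 4994 × 0.198 = 989  |  7093 × 0.341 = 2419 → total 3408
15–29: 8243 × 0.961 = 7922
30–44: 4994 × 0.95 = 4744
45–59: 7093 × 0.96 = 6809
60–74: 19105 × 0.964 = 18417
Net migration: 0–14 + 60 → 3468; 15–29 − 250 → 7672; 30–44 − 240 → 4504; 45–59 + 370 → 7179; 60–74 − 30 → 18387
Population now: 0–14=3468, 15–29=7672, 30–44=4504, 45–59=7179, 60–74=18387
Total: 70500 → 41210; change = -29290; percentage change = -41.5%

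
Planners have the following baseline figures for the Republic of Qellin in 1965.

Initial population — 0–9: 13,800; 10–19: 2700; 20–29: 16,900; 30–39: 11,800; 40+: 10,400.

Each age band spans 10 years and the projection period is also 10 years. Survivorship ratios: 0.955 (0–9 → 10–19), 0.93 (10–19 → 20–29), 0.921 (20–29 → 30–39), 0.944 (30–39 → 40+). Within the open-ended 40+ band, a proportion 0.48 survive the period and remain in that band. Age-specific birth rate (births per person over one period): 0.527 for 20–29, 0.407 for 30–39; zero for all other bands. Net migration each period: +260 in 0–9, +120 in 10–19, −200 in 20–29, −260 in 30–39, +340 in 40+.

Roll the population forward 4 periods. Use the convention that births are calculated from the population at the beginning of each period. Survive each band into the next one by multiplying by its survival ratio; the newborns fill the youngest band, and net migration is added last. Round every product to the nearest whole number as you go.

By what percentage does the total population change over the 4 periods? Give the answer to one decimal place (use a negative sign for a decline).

-4.4

Numbering the groups 1..5 from youngest to oldest:
Period 1:
Births: 16900 × 0.527 = 8906, 11800 × 0.407 = 4803 → 13709
Group 2: 13800 × 0.955 = 13179
Group 3: 2700 × 0.93 = 2511
Group 4: 16900 × 0.921 = 15565
Group 5: 11800 × 0.944 + 10400 × 0.48 = 11139 + 4992 = 16131
Net migration: Group 1 + 260 → 13969; Group 2 + 120 → 13299; Group 3 − 200 → 2311; Group 4 − 260 → 15305; Group 5 + 340 → 16471
Giving 13969 / 13299 / 2311 / 15305 / 16471.
Period 2:
Births: 2311 × 0.527 = 1218, 15305 × 0.407 = 6229 → 7447
Group 2: 13969 × 0.955 = 13340
Group 3: 13299 × 0.93 = 12368
Group 4: 2311 × 0.921 = 2128
Group 5: 15305 × 0.944 + 16471 × 0.48 = 14448 + 7906 = 22354
Net migration: Group 1 + 260 → 7707; Group 2 + 120 → 13460; Group 3 − 200 → 12168; Group 4 − 260 → 1868; Group 5 + 340 → 22694
Giving 7707 / 13460 / 12168 / 1868 / 22694.
Period 3:
Births: 12168 × 0.527 = 6413, 1868 × 0.407 = 760 → 7173
Group 2: 7707 × 0.955 = 7360
Group 3: 13460 × 0.93 = 12518
Group 4: 12168 × 0.921 = 11207
Group 5: 1868 × 0.944 + 22694 × 0.48 = 1763 + 10893 = 12656
Net migration: Group 1 + 260 → 7433; Group 2 + 120 → 7480; Group 3 − 200 → 12318; Group 4 − 260 → 10947; Group 5 + 340 → 12996
Giving 7433 / 7480 / 12318 / 10947 / 12996.
Period 4:
Births: 12318 × 0.527 = 6492, 10947 × 0.407 = 4455 → 10947
Group 2: 7433 × 0.955 = 7099
Group 3: 7480 × 0.93 = 6956
Group 4: 12318 × 0.921 = 11345
Group 5: 10947 × 0.944 + 12996 × 0.48 = 10334 + 6238 = 16572
Net migration: Group 1 + 260 → 11207; Group 2 + 120 → 7219; Group 3 − 200 → 6756; Group 4 − 260 → 11085; Group 5 + 340 → 16912
Giving 11207 / 7219 / 6756 / 11085 / 16912.
Total: 55600 → 53179; change = -2421; percentage change = -4.4%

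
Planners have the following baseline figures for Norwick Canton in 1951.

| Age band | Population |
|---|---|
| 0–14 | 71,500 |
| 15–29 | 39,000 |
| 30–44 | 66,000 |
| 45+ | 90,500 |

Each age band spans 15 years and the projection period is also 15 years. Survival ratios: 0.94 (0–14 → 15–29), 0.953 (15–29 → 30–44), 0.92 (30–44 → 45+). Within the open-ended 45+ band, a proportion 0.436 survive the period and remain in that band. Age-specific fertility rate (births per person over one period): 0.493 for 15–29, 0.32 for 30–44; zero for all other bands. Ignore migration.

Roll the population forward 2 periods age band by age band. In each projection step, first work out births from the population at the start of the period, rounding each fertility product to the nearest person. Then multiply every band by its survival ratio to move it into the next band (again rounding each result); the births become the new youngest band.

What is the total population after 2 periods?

Numbering the bands 1..4 from youngest to oldest:
Period 1:
Births: 39000 * 0.493 = 19227 ; 66000 * 0.32 = 21120 → 40347
Band 2: 71500 * 0.94 = 67210
Band 3: 39000 * 0.953 = 37167
Band 4: 66000 * 0.92 + 90500 * 0.436 = 60720 + 39458 = 100178
→ [40347, 67210, 37167, 100178]
Period 2:
Births: 67210 * 0.493 = 33135 ; 37167 * 0.32 = 11893 → 45028
Band 2: 40347 * 0.94 = 37926
Band 3: 67210 * 0.953 = 64051
Band 4: 37167 * 0.92 + 100178 * 0.436 = 34194 + 43678 = 77872
→ [45028, 37926, 64051, 77872]
Total after period 2: 45028 + 37926 + 64051 + 77872 = 224877

224877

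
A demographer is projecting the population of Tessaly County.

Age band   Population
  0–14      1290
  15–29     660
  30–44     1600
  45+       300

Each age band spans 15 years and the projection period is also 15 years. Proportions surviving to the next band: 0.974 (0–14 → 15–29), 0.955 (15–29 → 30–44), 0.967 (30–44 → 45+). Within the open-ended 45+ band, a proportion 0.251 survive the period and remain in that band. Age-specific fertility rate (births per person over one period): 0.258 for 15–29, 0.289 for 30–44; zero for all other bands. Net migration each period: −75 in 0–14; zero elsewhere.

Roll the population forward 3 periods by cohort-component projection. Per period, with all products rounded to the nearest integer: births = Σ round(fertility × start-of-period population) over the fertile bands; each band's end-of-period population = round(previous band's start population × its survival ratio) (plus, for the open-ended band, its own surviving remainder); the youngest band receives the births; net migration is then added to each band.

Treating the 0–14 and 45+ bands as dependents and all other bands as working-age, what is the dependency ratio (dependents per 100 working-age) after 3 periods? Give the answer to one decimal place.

194.5

Period 1.
Births: 660 × 0.258 = 170  |  1600 × 0.289 = 462 ⇒ total 632
15–29: 1290 × 0.974 = 1256
30–44: 660 × 0.955 = 630
45+: 1600 × 0.967 + 300 × 0.251 = 1547 + 75 = 1622
Net migration: 0–14 − 75 → 557
Giving 557 / 1256 / 630 / 1622.
Period 2.
Births: 1256 × 0.258 = 324  |  630 × 0.289 = 182 ⇒ total 506
15–29: 557 × 0.974 = 543
30–44: 1256 × 0.955 = 1199
45+: 630 × 0.967 + 1622 × 0.251 = 609 + 407 = 1016
Net migration: 0–14 − 75 → 431
Giving 431 / 543 / 1199 / 1016.
Period 3.
Births: 543 × 0.258 = 140  |  1199 × 0.289 = 347 ⇒ total 487
15–29: 431 × 0.974 = 420
30–44: 543 × 0.955 = 519
45+: 1199 × 0.967 + 1016 × 0.251 = 1159 + 255 = 1414
Net migration: 0–14 − 75 → 412
Giving 412 / 420 / 519 / 1414.
Dependents (band 0–14 + band 45+) = 412 + 1414 = 1826; working-age = 939; ratio = 1826/939 × 100 = 194.5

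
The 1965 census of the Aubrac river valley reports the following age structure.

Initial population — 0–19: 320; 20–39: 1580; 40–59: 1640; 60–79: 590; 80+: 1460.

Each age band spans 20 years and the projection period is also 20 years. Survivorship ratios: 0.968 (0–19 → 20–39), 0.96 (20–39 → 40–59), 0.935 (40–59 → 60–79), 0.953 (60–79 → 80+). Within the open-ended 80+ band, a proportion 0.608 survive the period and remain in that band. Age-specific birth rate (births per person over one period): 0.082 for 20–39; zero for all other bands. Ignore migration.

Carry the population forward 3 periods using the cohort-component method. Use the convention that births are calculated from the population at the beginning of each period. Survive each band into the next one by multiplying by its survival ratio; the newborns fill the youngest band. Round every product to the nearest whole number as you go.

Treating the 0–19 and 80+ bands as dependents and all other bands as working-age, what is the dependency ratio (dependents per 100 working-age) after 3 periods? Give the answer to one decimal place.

657.1

Call the groups 1 to 5, youngest first.
Period 1:
Births: 1580 × 0.082 = 130
Group 2: 320 × 0.968 = 310
Group 3: 1580 × 0.96 = 1517
Group 4: 1640 × 0.935 = 1533
Group 5: 590 × 0.953 + 1460 × 0.608 = 562 + 888 = 1450
Giving 130 / 310 / 1517 / 1533 / 1450.
Period 2:
Births: 310 × 0.082 = 25
Group 2: 130 × 0.968 = 126
Group 3: 310 × 0.96 = 298
Group 4: 1517 × 0.935 = 1418
Group 5: 1533 × 0.953 + 1450 × 0.608 = 1461 + 882 = 2343
Giving 25 / 126 / 298 / 1418 / 2343.
Period 3:
Births: 126 × 0.082 = 10
Group 2: 25 × 0.968 = 24
Group 3: 126 × 0.96 = 121
Group 4: 298 × 0.935 = 279
Group 5: 1418 × 0.953 + 2343 × 0.608 = 1351 + 1425 = 2776
Giving 10 / 24 / 121 / 279 / 2776.
Dependents (band 0–19 + band 80+) = 10 + 2776 = 2786; working-age = 424; ratio = 2786/424 × 100 = 657.1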